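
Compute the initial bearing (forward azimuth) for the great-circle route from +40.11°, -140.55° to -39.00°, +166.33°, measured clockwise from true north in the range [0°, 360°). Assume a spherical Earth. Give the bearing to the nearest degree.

Δλ = 166.33 − -140.55 = 306.88°; wrapped into (−180°, 180°]: -53.12°.
θ = atan2( sin Δλ · cos φ₂ , cos φ₁ · sin φ₂ − sin φ₁ · cos φ₂ · cos Δλ )
  = atan2(-0.62163, -0.78179) = -141.510° → normalised to [0°, 360°): 218.490°.

218°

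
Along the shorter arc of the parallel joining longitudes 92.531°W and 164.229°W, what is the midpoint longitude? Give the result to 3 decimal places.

Signed shortest Δλ from -92.531° to -164.229° is -71.698°.
Midpoint longitude = -92.531° + (-71.698°)/2 = -92.531° − 35.849° = -128.380°.

128.380°W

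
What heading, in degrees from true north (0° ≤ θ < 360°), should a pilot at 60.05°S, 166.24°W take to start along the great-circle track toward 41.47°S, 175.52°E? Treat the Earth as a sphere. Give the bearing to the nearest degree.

Δλ = 175.52 − -166.24 = 341.76°; wrapped into (−180°, 180°]: -18.24°.
θ = atan2( sin Δλ · cos φ₂ , cos φ₁ · sin φ₂ − sin φ₁ · cos φ₂ · cos Δλ )
  = atan2(-0.23453, 0.28601) = -39.352° → normalised to [0°, 360°): 320.648°.

321°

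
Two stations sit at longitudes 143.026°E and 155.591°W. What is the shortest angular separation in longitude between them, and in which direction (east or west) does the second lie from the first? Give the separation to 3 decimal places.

61.383° east

Raw difference: -155.591 − 143.026 = -298.617°.
Normalise into (−180°, 180°]: -298.617° + 360° = 61.383°.
Positive ⇒ the second point lies to the east; separation 61.383°.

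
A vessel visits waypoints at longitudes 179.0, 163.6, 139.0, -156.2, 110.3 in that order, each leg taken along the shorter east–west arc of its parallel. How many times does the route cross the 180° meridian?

Leg 1: +179.0° → +163.6°, shortest Δλ = -15.4° (west) — does not cross 180°.
Leg 2: +163.6° → +139.0°, shortest Δλ = -24.6° (west) — does not cross 180°.
Leg 3: +139.0° → -156.2°, shortest Δλ = 64.8° (east) — crosses 180°.
Leg 4: -156.2° → +110.3°, shortest Δλ = -93.5° (west) — crosses 180°.
Total crossings: 2.

2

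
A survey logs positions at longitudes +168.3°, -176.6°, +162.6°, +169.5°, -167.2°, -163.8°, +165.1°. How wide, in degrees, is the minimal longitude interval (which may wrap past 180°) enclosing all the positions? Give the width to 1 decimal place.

Sort the longitudes: -176.6°, -167.2°, -163.8°, +162.6°, +165.1°, +168.3°, +169.5°.
Eastward gaps between consecutive values (wrapping around): 9.4°, 3.4°, 326.4°, 2.5°, 3.2°, 1.2°, 13.9°.
Largest gap = 326.4° ⇒ minimal covering band is its complement: 360° − 326.4° = 33.6°.
Band runs from +162.6° eastward to -163.8°, crossing the antimeridian.

33.6°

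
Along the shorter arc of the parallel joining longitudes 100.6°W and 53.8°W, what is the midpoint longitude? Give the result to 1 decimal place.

77.2°W

Signed shortest Δλ from -100.6° to -53.8° is +46.8°.
Midpoint longitude = -100.6° + (+46.8°)/2 = -100.6° + 23.4° = -77.2°.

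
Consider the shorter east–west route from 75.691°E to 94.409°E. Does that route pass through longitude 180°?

No

Signed shortest Δλ = ((94.409 − 75.691 + 180) mod 360) − 180 = 18.718°.
Going east by 18.718° from +75.691° reaches +94.409° without touching 180°.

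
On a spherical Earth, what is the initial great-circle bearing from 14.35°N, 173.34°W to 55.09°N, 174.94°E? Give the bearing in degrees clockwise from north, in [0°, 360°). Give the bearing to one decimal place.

349.9°

Δλ = 174.94 − -173.34 = 348.28°; wrapped into (−180°, 180°]: -11.72°.
θ = atan2( sin Δλ · cos φ₂ , cos φ₁ · sin φ₂ − sin φ₁ · cos φ₂ · cos Δλ )
  = atan2(-0.11625, 0.65558) = -10.055° → normalised to [0°, 360°): 349.945°.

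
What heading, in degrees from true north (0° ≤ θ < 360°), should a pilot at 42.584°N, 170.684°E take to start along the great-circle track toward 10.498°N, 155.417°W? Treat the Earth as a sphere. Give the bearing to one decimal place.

127.3°

Δλ = -155.417 − 170.684 = -326.101°; wrapped into (−180°, 180°]: 33.899°.
θ = atan2( sin Δλ · cos φ₂ , cos φ₁ · sin φ₂ − sin φ₁ · cos φ₂ · cos Δλ )
  = atan2(0.54839, -0.41810) = 127.322° → normalised to [0°, 360°): 127.322°.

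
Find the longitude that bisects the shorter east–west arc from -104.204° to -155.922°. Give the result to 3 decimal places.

Signed shortest Δλ from -104.204° to -155.922° is -51.718°.
Midpoint longitude = -104.204° + (-51.718°)/2 = -104.204° − 25.859° = -130.063°.

-130.063°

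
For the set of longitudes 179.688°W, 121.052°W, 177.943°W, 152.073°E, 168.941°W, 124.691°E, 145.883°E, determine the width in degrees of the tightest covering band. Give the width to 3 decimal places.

114.257°

Sort the longitudes: -179.688°, -177.943°, -168.941°, -121.052°, +124.691°, +145.883°, +152.073°.
Eastward gaps between consecutive values (wrapping around): 1.745°, 9.002°, 47.889°, 245.743°, 21.192°, 6.190°, 28.239°.
Largest gap = 245.743° ⇒ minimal covering band is its complement: 360° − 245.743° = 114.257°.
Band runs from +124.691° eastward to -121.052°, crossing the antimeridian.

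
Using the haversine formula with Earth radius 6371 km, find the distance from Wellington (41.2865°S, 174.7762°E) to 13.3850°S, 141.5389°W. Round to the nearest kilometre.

5232 km

Δλ = -141.5389 − 174.7762 = -316.3151°; wrapped into (−180°, 180°]: 43.6849°.
Δφ = -13.3850 − -41.2865 = 27.9015°.
a = sin²(Δφ/2) + cos φ₁ · cos φ₂ · sin²(Δλ/2) = 0.159313.
c = 2·atan2(√a, √(1−a)) = 0.82116 rad → d = 6371·c ≈ 5231.61 km.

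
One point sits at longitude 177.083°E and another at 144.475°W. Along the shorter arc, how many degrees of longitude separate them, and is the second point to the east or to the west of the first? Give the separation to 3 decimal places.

38.442° east

Raw difference: -144.475 − 177.083 = -321.558°.
Normalise into (−180°, 180°]: -321.558° + 360° = 38.442°.
Positive ⇒ the second point lies to the east; separation 38.442°.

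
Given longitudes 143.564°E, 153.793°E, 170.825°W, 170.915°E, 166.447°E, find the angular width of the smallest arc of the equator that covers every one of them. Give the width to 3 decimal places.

Sort the longitudes: -170.825°, +143.564°, +153.793°, +166.447°, +170.915°.
Eastward gaps between consecutive values (wrapping around): 314.389°, 10.229°, 12.654°, 4.468°, 18.260°.
Largest gap = 314.389° ⇒ minimal covering band is its complement: 360° − 314.389° = 45.611°.
Band runs from +143.564° eastward to -170.825°, crossing the antimeridian.

45.611°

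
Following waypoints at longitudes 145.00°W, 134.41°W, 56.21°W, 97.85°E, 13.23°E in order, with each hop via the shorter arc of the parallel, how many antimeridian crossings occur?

Leg 1: -145.00° → -134.41°, shortest Δλ = 10.59° (east) — does not cross 180°.
Leg 2: -134.41° → -56.21°, shortest Δλ = 78.2° (east) — does not cross 180°.
Leg 3: -56.21° → +97.85°, shortest Δλ = 154.06° (east) — does not cross 180°.
Leg 4: +97.85° → +13.23°, shortest Δλ = -84.62° (west) — does not cross 180°.
Total crossings: 0.

0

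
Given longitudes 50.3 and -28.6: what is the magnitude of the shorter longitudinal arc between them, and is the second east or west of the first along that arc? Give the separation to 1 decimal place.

78.9° west

Raw difference: -28.6 − 50.3 = -78.9°.
Normalise into (−180°, 180°]: -78.9° stays -78.9°.
Negative ⇒ the second point lies to the west; separation 78.9°.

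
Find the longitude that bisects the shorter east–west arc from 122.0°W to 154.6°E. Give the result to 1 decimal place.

163.7°W

Signed shortest Δλ from -122.0° to +154.6° is -83.4°.
Midpoint longitude = -122.0° + (-83.4°)/2 = -122.0° − 41.7° = -163.7°.
(The naïve average (-122.0 + +154.6)/2 = 16.3° is on the wrong side of the globe.)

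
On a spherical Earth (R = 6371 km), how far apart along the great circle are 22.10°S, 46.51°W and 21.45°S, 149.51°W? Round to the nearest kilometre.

Δλ = -149.51 − -46.51 = -103.00°.
Δφ = -21.45 − -22.10 = 0.65°.
a = sin²(Δφ/2) + cos φ₁ · cos φ₂ · sin²(Δλ/2) = 0.528203.
c = 2·atan2(√a, √(1−a)) = 1.62723 rad → d = 6371·c ≈ 10367.10 km.

10367 km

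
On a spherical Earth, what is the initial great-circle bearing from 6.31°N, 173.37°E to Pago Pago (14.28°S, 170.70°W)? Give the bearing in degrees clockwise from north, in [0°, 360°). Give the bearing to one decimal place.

Δλ = -170.70 − 173.37 = -344.07°; wrapped into (−180°, 180°]: 15.93°.
θ = atan2( sin Δλ · cos φ₂ , cos φ₁ · sin φ₂ − sin φ₁ · cos φ₂ · cos Δλ )
  = atan2(0.26598, -0.34759) = 142.576° → normalised to [0°, 360°): 142.576°.

142.6°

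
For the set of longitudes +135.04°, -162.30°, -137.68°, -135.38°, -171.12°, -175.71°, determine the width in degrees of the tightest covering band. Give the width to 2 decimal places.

89.58°

Sort the longitudes: -175.71°, -171.12°, -162.30°, -137.68°, -135.38°, +135.04°.
Eastward gaps between consecutive values (wrapping around): 4.59°, 8.82°, 24.62°, 2.30°, 270.42°, 49.25°.
Largest gap = 270.42° ⇒ minimal covering band is its complement: 360° − 270.42° = 89.58°.
Band runs from +135.04° eastward to -135.38°, crossing the antimeridian.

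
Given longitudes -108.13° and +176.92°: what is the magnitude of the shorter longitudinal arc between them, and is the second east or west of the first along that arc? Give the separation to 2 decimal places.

74.95° west

Raw difference: 176.92 − -108.13 = 285.05°.
Normalise into (−180°, 180°]: 285.05° − 360° = -74.95°.
Negative ⇒ the second point lies to the west; separation 74.95°.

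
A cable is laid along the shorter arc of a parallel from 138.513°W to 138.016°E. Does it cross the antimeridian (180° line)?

Yes

Naïve |138.016 − -138.513| = 276.529° > 180°, so the shorter arc goes the other way round — across 180°.
Signed shortest Δλ = ((138.016 − -138.513 + 180) mod 360) − 180 = -83.471°.
Going west by 83.471° from -138.513° passes through 180° before reaching +138.016°.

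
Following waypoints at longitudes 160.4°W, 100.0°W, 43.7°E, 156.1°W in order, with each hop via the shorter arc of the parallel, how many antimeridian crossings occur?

1

Leg 1: -160.4° → -100.0°, shortest Δλ = 60.4° (east) — does not cross 180°.
Leg 2: -100.0° → +43.7°, shortest Δλ = 143.7° (east) — does not cross 180°.
Leg 3: +43.7° → -156.1°, shortest Δλ = 160.2° (east) — crosses 180°.
Total crossings: 1.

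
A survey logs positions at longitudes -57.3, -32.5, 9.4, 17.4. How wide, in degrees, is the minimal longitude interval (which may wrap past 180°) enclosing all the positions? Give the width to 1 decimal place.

74.7°

Sort the longitudes: -57.3°, -32.5°, +9.4°, +17.4°.
Eastward gaps between consecutive values (wrapping around): 24.8°, 41.9°, 8.0°, 285.3°.
Largest gap = 285.3° ⇒ minimal covering band is its complement: 360° − 285.3° = 74.7°.
Band runs from -57.3° eastward to +17.4°.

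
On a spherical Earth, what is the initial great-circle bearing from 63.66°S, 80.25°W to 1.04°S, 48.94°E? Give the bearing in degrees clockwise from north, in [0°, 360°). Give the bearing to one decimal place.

126.5°

Δλ = 48.94 − -80.25 = 129.19°.
θ = atan2( sin Δλ · cos φ₂ , cos φ₁ · sin φ₂ − sin φ₁ · cos φ₂ · cos Δλ )
  = atan2(0.77493, -0.57425) = 126.540° → normalised to [0°, 360°): 126.540°.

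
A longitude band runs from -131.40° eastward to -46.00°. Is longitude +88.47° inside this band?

Band width going east from -131.40° to -46.00°: ((-46.00 − -131.40) mod 360) = 85.40°.
Offset of +88.47° east of the west edge: ((88.47 − -131.40) mod 360) = 219.87°.
219.87° > 85.40° ⇒ outside.

No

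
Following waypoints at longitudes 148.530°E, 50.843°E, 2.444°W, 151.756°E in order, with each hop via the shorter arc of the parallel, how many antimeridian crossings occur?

Leg 1: +148.530° → +50.843°, shortest Δλ = -97.687° (west) — does not cross 180°.
Leg 2: +50.843° → -2.444°, shortest Δλ = -53.287° (west) — does not cross 180°.
Leg 3: -2.444° → +151.756°, shortest Δλ = 154.2° (east) — does not cross 180°.
Total crossings: 0.

0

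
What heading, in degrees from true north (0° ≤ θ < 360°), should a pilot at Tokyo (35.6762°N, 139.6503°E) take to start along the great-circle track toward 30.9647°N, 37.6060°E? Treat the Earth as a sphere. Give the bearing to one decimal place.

Δλ = 37.6060 − 139.6503 = -102.0443°.
θ = atan2( sin Δλ · cos φ₂ , cos φ₁ · sin φ₂ − sin φ₁ · cos φ₂ · cos Δλ )
  = atan2(-0.83861, 0.52230) = -58.085° → normalised to [0°, 360°): 301.915°.

301.9°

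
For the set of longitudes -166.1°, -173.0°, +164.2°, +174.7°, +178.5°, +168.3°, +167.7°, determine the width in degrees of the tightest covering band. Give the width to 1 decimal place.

Sort the longitudes: -173.0°, -166.1°, +164.2°, +167.7°, +168.3°, +174.7°, +178.5°.
Eastward gaps between consecutive values (wrapping around): 6.9°, 330.3°, 3.5°, 0.6°, 6.4°, 3.8°, 8.5°.
Largest gap = 330.3° ⇒ minimal covering band is its complement: 360° − 330.3° = 29.7°.
Band runs from +164.2° eastward to -166.1°, crossing the antimeridian.

29.7°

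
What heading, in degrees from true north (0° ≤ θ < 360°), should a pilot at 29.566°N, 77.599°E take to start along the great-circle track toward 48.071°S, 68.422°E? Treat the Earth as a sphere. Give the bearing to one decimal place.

Δλ = 68.422 − 77.599 = -9.177°.
θ = atan2( sin Δλ · cos φ₂ , cos φ₁ · sin φ₂ − sin φ₁ · cos φ₂ · cos Δλ )
  = atan2(-0.10657, -0.97259) = -173.747° → normalised to [0°, 360°): 186.253°.

186.3°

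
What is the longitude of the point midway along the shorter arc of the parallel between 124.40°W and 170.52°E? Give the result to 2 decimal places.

156.94°W

Signed shortest Δλ from -124.40° to +170.52° is -65.08°.
Midpoint longitude = -124.40° + (-65.08°)/2 = -124.40° − 32.54° = -156.94°.
(The naïve average (-124.40 + +170.52)/2 = 23.06° is on the wrong side of the globe.)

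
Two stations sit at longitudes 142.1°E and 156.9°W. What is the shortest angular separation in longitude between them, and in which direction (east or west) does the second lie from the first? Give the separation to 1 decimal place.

61.0° east

Raw difference: -156.9 − 142.1 = -299.0°.
Normalise into (−180°, 180°]: -299.0° + 360° = 61.0°.
Positive ⇒ the second point lies to the east; separation 61.0°.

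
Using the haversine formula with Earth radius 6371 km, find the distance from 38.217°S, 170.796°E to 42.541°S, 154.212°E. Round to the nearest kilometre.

Δλ = 154.212 − 170.796 = -16.584°.
Δφ = -42.541 − -38.217 = -4.324°.
a = sin²(Δφ/2) + cos φ₁ · cos φ₂ · sin²(Δλ/2) = 0.013463.
c = 2·atan2(√a, √(1−a)) = 0.23259 rad → d = 6371·c ≈ 1481.80 km.

1482 km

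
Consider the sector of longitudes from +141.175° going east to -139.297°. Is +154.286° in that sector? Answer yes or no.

Yes

Band width going east from +141.175° to -139.297°: ((-139.297 − 141.175) mod 360) = 79.528°.
Offset of +154.286° east of the west edge: ((154.286 − 141.175) mod 360) = 13.111°.
13.111° ≤ 79.528° ⇒ inside.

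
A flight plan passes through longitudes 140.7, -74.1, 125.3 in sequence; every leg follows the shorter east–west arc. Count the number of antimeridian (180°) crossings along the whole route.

Leg 1: +140.7° → -74.1°, shortest Δλ = 145.2° (east) — crosses 180°.
Leg 2: -74.1° → +125.3°, shortest Δλ = -160.6° (west) — crosses 180°.
Total crossings: 2.

2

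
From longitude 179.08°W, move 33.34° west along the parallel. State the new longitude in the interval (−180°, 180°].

147.58°E

Start at -179.08°; shift −33.34° → -212.42°.
-212.42° lies outside (−180°, 180°]; add 360° → +147.58°.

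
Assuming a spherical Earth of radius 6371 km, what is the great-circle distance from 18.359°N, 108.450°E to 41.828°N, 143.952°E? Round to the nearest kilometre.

Δλ = 143.952 − 108.450 = 35.502°.
Δφ = 41.828 − 18.359 = 23.469°.
a = sin²(Δφ/2) + cos φ₁ · cos φ₂ · sin²(Δλ/2) = 0.107100.
c = 2·atan2(√a, √(1−a)) = 0.66681 rad → d = 6371·c ≈ 4248.24 km.

4248 km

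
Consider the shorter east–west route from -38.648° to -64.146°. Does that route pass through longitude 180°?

No

Signed shortest Δλ = ((-64.146 − -38.648 + 180) mod 360) − 180 = -25.498°.
Going west by 25.498° from -38.648° reaches -64.146° without touching 180°.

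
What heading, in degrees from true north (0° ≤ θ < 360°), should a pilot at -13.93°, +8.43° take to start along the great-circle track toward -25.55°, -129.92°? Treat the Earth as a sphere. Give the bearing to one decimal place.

225.9°

Δλ = -129.92 − 8.43 = -138.35°.
θ = atan2( sin Δλ · cos φ₂ , cos φ₁ · sin φ₂ − sin φ₁ · cos φ₂ · cos Δλ )
  = atan2(-0.59959, -0.58091) = -134.093° → normalised to [0°, 360°): 225.907°.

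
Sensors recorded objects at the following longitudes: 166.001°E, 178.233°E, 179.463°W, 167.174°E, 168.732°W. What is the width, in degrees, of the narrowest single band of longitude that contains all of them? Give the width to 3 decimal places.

25.267°

Sort the longitudes: -179.463°, -168.732°, +166.001°, +167.174°, +178.233°.
Eastward gaps between consecutive values (wrapping around): 10.731°, 334.733°, 1.173°, 11.059°, 2.304°.
Largest gap = 334.733° ⇒ minimal covering band is its complement: 360° − 334.733° = 25.267°.
Band runs from +166.001° eastward to -168.732°, crossing the antimeridian.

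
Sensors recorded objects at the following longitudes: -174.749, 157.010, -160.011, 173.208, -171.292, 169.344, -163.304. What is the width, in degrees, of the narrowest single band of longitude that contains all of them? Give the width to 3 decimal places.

Sort the longitudes: -174.749°, -171.292°, -163.304°, -160.011°, +157.010°, +169.344°, +173.208°.
Eastward gaps between consecutive values (wrapping around): 3.457°, 7.988°, 3.293°, 317.021°, 12.334°, 3.864°, 12.043°.
Largest gap = 317.021° ⇒ minimal covering band is its complement: 360° − 317.021° = 42.979°.
Band runs from +157.010° eastward to -160.011°, crossing the antimeridian.

42.979°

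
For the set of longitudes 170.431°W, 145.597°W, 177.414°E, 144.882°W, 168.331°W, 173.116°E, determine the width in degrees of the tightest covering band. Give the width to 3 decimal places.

Sort the longitudes: -170.431°, -168.331°, -145.597°, -144.882°, +173.116°, +177.414°.
Eastward gaps between consecutive values (wrapping around): 2.100°, 22.734°, 0.715°, 317.998°, 4.298°, 12.155°.
Largest gap = 317.998° ⇒ minimal covering band is its complement: 360° − 317.998° = 42.002°.
Band runs from +173.116° eastward to -144.882°, crossing the antimeridian.

42.002°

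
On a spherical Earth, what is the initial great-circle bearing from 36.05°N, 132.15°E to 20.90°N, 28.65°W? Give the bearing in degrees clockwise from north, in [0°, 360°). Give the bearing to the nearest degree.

Δλ = -28.65 − 132.15 = -160.80°.
θ = atan2( sin Δλ · cos φ₂ , cos φ₁ · sin φ₂ − sin φ₁ · cos φ₂ · cos Δλ )
  = atan2(-0.30723, 0.80761) = -20.828° → normalised to [0°, 360°): 339.172°.

339°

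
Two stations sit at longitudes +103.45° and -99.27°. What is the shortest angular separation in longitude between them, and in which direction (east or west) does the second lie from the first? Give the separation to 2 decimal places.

Raw difference: -99.27 − 103.45 = -202.72°.
Normalise into (−180°, 180°]: -202.72° + 360° = 157.28°.
Positive ⇒ the second point lies to the east; separation 157.28°.

157.28° east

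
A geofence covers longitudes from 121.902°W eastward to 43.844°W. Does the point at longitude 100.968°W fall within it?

Yes

Band width going east from -121.902° to -43.844°: ((-43.844 − -121.902) mod 360) = 78.058°.
Offset of -100.968° east of the west edge: ((-100.968 − -121.902) mod 360) = 20.934°.
20.934° ≤ 78.058° ⇒ inside.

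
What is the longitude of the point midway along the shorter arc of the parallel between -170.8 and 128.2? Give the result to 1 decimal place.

Signed shortest Δλ from -170.8° to +128.2° is -61.0°.
Midpoint longitude = -170.8° + (-61.0°)/2 = -170.8° − 30.5° = -201.3°.
Normalise into (−180°, 180°]: +158.7°.
(The naïve average (-170.8 + +128.2)/2 = -21.3° is on the wrong side of the globe.)

+158.7°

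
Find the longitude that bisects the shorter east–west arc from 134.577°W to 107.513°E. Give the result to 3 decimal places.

166.468°E

Signed shortest Δλ from -134.577° to +107.513° is -117.910°.
Midpoint longitude = -134.577° + (-117.910°)/2 = -134.577° − 58.955° = -193.532°.
Normalise into (−180°, 180°]: +166.468°.
(The naïve average (-134.577 + +107.513)/2 = -13.532° is on the wrong side of the globe.)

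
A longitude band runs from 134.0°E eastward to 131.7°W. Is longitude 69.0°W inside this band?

Band width going east from +134.0° to -131.7°: ((-131.7 − 134.0) mod 360) = 94.3°.
Offset of -69.0° east of the west edge: ((-69.0 − 134.0) mod 360) = 157.0°.
157.0° > 94.3° ⇒ outside.

No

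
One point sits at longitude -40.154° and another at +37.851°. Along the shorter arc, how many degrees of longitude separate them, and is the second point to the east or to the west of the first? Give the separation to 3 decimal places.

Raw difference: 37.851 − -40.154 = 78.005°.
Normalise into (−180°, 180°]: 78.005° stays 78.005°.
Positive ⇒ the second point lies to the east; separation 78.005°.

78.005° east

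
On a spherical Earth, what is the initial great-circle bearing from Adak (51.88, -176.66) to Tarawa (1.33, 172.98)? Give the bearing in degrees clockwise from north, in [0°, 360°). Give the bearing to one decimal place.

Δλ = 172.98 − -176.66 = 349.64°; wrapped into (−180°, 180°]: -10.36°.
θ = atan2( sin Δλ · cos φ₂ , cos φ₁ · sin φ₂ − sin φ₁ · cos φ₂ · cos Δλ )
  = atan2(-0.17978, -0.75936) = -166.680° → normalised to [0°, 360°): 193.320°.

193.3°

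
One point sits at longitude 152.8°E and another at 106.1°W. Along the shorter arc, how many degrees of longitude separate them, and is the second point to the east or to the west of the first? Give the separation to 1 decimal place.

101.1° east

Raw difference: -106.1 − 152.8 = -258.9°.
Normalise into (−180°, 180°]: -258.9° + 360° = 101.1°.
Positive ⇒ the second point lies to the east; separation 101.1°.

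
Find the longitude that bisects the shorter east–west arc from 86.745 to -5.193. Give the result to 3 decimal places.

+40.776°

Signed shortest Δλ from +86.745° to -5.193° is -91.938°.
Midpoint longitude = +86.745° + (-91.938°)/2 = +86.745° − 45.969° = +40.776°.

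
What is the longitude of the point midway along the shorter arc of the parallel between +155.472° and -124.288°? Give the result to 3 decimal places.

Signed shortest Δλ from +155.472° to -124.288° is +80.240°.
Midpoint longitude = +155.472° + (+80.240°)/2 = +155.472° + 40.120° = +195.592°.
Normalise into (−180°, 180°]: -164.408°.
(The naïve average (+155.472 + -124.288)/2 = 15.592° is on the wrong side of the globe.)

-164.408°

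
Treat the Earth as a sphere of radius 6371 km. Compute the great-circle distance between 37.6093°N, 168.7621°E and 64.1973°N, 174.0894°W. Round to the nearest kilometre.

Δλ = -174.0894 − 168.7621 = -342.8515°; wrapped into (−180°, 180°]: 17.1485°.
Δφ = 64.1973 − 37.6093 = 26.5880°.
a = sin²(Δφ/2) + cos φ₁ · cos φ₂ · sin²(Δλ/2) = 0.060541.
c = 2·atan2(√a, √(1−a)) = 0.49721 rad → d = 6371·c ≈ 3167.70 km.

3168 km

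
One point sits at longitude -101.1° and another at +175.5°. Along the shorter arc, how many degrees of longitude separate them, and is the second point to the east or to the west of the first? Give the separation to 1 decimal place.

83.4° west

Raw difference: 175.5 − -101.1 = 276.6°.
Normalise into (−180°, 180°]: 276.6° − 360° = -83.4°.
Negative ⇒ the second point lies to the west; separation 83.4°.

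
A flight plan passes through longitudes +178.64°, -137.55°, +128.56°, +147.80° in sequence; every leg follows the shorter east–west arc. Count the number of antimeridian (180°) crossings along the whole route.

2

Leg 1: +178.64° → -137.55°, shortest Δλ = 43.81° (east) — crosses 180°.
Leg 2: -137.55° → +128.56°, shortest Δλ = -93.89° (west) — crosses 180°.
Leg 3: +128.56° → +147.80°, shortest Δλ = 19.24° (east) — does not cross 180°.
Total crossings: 2.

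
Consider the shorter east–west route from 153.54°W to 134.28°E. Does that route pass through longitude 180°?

Naïve |134.28 − -153.54| = 287.82° > 180°, so the shorter arc goes the other way round — across 180°.
Signed shortest Δλ = ((134.28 − -153.54 + 180) mod 360) − 180 = -72.18°.
Going west by 72.18° from -153.54° passes through 180° before reaching +134.28°.

Yes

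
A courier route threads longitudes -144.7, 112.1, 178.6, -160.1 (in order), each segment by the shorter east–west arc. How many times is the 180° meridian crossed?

Leg 1: -144.7° → +112.1°, shortest Δλ = -103.2° (west) — crosses 180°.
Leg 2: +112.1° → +178.6°, shortest Δλ = 66.5° (east) — does not cross 180°.
Leg 3: +178.6° → -160.1°, shortest Δλ = 21.3° (east) — crosses 180°.
Total crossings: 2.

2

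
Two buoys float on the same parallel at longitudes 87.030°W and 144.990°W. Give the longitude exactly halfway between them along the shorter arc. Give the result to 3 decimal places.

116.010°W

Signed shortest Δλ from -87.030° to -144.990° is -57.960°.
Midpoint longitude = -87.030° + (-57.960°)/2 = -87.030° − 28.980° = -116.010°.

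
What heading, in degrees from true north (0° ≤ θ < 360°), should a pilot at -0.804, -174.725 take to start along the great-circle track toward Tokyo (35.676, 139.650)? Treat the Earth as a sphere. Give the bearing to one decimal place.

315.5°

Δλ = 139.650 − -174.725 = 314.375°; wrapped into (−180°, 180°]: -45.625°.
θ = atan2( sin Δλ · cos φ₂ , cos φ₁ · sin φ₂ − sin φ₁ · cos φ₂ · cos Δλ )
  = atan2(-0.58063, 0.59112) = -44.488° → normalised to [0°, 360°): 315.512°.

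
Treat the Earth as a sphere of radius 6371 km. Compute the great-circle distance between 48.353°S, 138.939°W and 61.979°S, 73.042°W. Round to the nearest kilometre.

Δλ = -73.042 − -138.939 = 65.897°.
Δφ = -61.979 − -48.353 = -13.626°.
a = sin²(Δφ/2) + cos φ₁ · cos φ₂ · sin²(Δλ/2) = 0.106424.
c = 2·atan2(√a, √(1−a)) = 0.66462 rad → d = 6371·c ≈ 4234.29 km.

4234 km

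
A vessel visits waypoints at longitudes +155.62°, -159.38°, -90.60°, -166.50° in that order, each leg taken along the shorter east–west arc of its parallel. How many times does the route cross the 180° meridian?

Leg 1: +155.62° → -159.38°, shortest Δλ = 45.0° (east) — crosses 180°.
Leg 2: -159.38° → -90.60°, shortest Δλ = 68.78° (east) — does not cross 180°.
Leg 3: -90.60° → -166.50°, shortest Δλ = -75.9° (west) — does not cross 180°.
Total crossings: 1.

1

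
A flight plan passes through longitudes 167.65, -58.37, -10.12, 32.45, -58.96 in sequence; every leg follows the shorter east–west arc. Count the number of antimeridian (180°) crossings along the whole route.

Leg 1: +167.65° → -58.37°, shortest Δλ = 133.98° (east) — crosses 180°.
Leg 2: -58.37° → -10.12°, shortest Δλ = 48.25° (east) — does not cross 180°.
Leg 3: -10.12° → +32.45°, shortest Δλ = 42.57° (east) — does not cross 180°.
Leg 4: +32.45° → -58.96°, shortest Δλ = -91.41° (west) — does not cross 180°.
Total crossings: 1.

1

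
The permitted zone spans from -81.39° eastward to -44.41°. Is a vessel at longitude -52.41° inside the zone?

Band width going east from -81.39° to -44.41°: ((-44.41 − -81.39) mod 360) = 36.98°.
Offset of -52.41° east of the west edge: ((-52.41 − -81.39) mod 360) = 28.98°.
28.98° ≤ 36.98° ⇒ inside.

Yes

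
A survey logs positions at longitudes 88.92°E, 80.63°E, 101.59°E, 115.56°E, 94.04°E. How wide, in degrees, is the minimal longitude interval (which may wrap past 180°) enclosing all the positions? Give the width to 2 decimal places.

34.93°

Sort the longitudes: +80.63°, +88.92°, +94.04°, +101.59°, +115.56°.
Eastward gaps between consecutive values (wrapping around): 8.29°, 5.12°, 7.55°, 13.97°, 325.07°.
Largest gap = 325.07° ⇒ minimal covering band is its complement: 360° − 325.07° = 34.93°.
Band runs from +80.63° eastward to +115.56°.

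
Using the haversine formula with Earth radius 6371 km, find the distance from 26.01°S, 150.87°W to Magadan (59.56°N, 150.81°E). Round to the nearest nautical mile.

5883 nmi

Δλ = 150.81 − -150.87 = 301.68°; wrapped into (−180°, 180°]: -58.32°.
Δφ = 59.56 − -26.01 = 85.57°.
a = sin²(Δφ/2) + cos φ₁ · cos φ₂ · sin²(Δλ/2) = 0.569479.
c = 2·atan2(√a, √(1−a)) = 1.71021 rad → d = 6371·c ≈ 10895.72 km ≈ 5883.22 nmi.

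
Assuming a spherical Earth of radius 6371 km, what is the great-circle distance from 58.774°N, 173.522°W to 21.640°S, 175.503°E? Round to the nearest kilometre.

8999 km

Δλ = 175.503 − -173.522 = 349.025°; wrapped into (−180°, 180°]: -10.975°.
Δφ = -21.640 − 58.774 = -80.414°.
a = sin²(Δφ/2) + cos φ₁ · cos φ₂ · sin²(Δλ/2) = 0.421143.
c = 2·atan2(√a, √(1−a)) = 1.41242 rad → d = 6371·c ≈ 8998.53 km.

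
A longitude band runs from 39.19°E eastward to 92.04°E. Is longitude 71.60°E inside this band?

Band width going east from +39.19° to +92.04°: ((92.04 − 39.19) mod 360) = 52.85°.
Offset of +71.60° east of the west edge: ((71.60 − 39.19) mod 360) = 32.41°.
32.41° ≤ 52.85° ⇒ inside.

Yes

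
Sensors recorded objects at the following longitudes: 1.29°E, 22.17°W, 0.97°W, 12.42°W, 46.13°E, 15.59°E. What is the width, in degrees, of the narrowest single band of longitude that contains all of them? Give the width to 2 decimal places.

68.30°

Sort the longitudes: -22.17°, -12.42°, -0.97°, +1.29°, +15.59°, +46.13°.
Eastward gaps between consecutive values (wrapping around): 9.75°, 11.45°, 2.26°, 14.30°, 30.54°, 291.70°.
Largest gap = 291.70° ⇒ minimal covering band is its complement: 360° − 291.70° = 68.30°.
Band runs from -22.17° eastward to +46.13°.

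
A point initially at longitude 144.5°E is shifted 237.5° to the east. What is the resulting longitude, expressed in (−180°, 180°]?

Start at +144.5°; shift +237.5° → +382.0°.
+382.0° lies outside (−180°, 180°]; subtract 360° → +22.0°.

22.0°E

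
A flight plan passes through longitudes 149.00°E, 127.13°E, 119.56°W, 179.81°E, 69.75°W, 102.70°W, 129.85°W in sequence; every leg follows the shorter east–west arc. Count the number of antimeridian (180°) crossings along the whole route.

Leg 1: +149.00° → +127.13°, shortest Δλ = -21.87° (west) — does not cross 180°.
Leg 2: +127.13° → -119.56°, shortest Δλ = 113.31° (east) — crosses 180°.
Leg 3: -119.56° → +179.81°, shortest Δλ = -60.63° (west) — crosses 180°.
Leg 4: +179.81° → -69.75°, shortest Δλ = 110.44° (east) — crosses 180°.
Leg 5: -69.75° → -102.70°, shortest Δλ = -32.95° (west) — does not cross 180°.
Leg 6: -102.70° → -129.85°, shortest Δλ = -27.15° (west) — does not cross 180°.
Total crossings: 3.

3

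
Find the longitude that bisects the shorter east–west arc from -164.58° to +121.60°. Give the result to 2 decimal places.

+158.51°

Signed shortest Δλ from -164.58° to +121.60° is -73.82°.
Midpoint longitude = -164.58° + (-73.82°)/2 = -164.58° − 36.91° = -201.49°.
Normalise into (−180°, 180°]: +158.51°.
(The naïve average (-164.58 + +121.60)/2 = -21.49° is on the wrong side of the globe.)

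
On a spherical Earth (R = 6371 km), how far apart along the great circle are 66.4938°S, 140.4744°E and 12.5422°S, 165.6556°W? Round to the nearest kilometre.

Δλ = -165.6556 − 140.4744 = -306.1300°; wrapped into (−180°, 180°]: 53.8700°.
Δφ = -12.5422 − -66.4938 = 53.9516°.
a = sin²(Δφ/2) + cos φ₁ · cos φ₂ · sin²(Δλ/2) = 0.285653.
c = 2·atan2(√a, √(1−a)) = 1.12775 rad → d = 6371·c ≈ 7184.89 km.

7185 km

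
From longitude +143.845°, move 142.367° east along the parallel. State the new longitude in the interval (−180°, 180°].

Start at +143.845°; shift +142.367° → +286.212°.
+286.212° lies outside (−180°, 180°]; subtract 360° → -73.788°.

-73.788°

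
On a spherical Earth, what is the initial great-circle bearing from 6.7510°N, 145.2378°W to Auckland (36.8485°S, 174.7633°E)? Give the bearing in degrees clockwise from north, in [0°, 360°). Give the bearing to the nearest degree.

218°

Δλ = 174.7633 − -145.2378 = 320.0011°; wrapped into (−180°, 180°]: -39.9989°.
θ = atan2( sin Δλ · cos φ₂ , cos φ₁ · sin φ₂ − sin φ₁ · cos φ₂ · cos Δλ )
  = atan2(-0.51436, -0.66761) = -142.387° → normalised to [0°, 360°): 217.613°.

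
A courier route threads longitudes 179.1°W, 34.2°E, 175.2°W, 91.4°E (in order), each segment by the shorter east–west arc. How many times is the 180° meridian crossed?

3

Leg 1: -179.1° → +34.2°, shortest Δλ = -146.7° (west) — crosses 180°.
Leg 2: +34.2° → -175.2°, shortest Δλ = 150.6° (east) — crosses 180°.
Leg 3: -175.2° → +91.4°, shortest Δλ = -93.4° (west) — crosses 180°.
Total crossings: 3.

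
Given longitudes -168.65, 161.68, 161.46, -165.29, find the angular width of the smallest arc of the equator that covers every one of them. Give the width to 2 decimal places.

Sort the longitudes: -168.65°, -165.29°, +161.46°, +161.68°.
Eastward gaps between consecutive values (wrapping around): 3.36°, 326.75°, 0.22°, 29.67°.
Largest gap = 326.75° ⇒ minimal covering band is its complement: 360° − 326.75° = 33.25°.
Band runs from +161.46° eastward to -165.29°, crossing the antimeridian.

33.25°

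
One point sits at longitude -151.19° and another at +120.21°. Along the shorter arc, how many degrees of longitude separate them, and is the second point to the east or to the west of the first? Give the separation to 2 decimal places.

88.60° west

Raw difference: 120.21 − -151.19 = 271.4°.
Normalise into (−180°, 180°]: 271.4° − 360° = -88.6°.
Negative ⇒ the second point lies to the west; separation 88.60°.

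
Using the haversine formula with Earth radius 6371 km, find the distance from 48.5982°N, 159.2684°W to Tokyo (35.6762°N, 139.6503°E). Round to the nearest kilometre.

5092 km

Δλ = 139.6503 − -159.2684 = 298.9187°; wrapped into (−180°, 180°]: -61.0813°.
Δφ = 35.6762 − 48.5982 = -12.9220°.
a = sin²(Δφ/2) + cos φ₁ · cos φ₂ · sin²(Δλ/2) = 0.151381.
c = 2·atan2(√a, √(1−a)) = 0.79926 rad → d = 6371·c ≈ 5092.08 km.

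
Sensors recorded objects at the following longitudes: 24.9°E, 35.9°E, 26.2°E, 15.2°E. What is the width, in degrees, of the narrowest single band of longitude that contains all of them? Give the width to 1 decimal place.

20.7°

Sort the longitudes: +15.2°, +24.9°, +26.2°, +35.9°.
Eastward gaps between consecutive values (wrapping around): 9.7°, 1.3°, 9.7°, 339.3°.
Largest gap = 339.3° ⇒ minimal covering band is its complement: 360° − 339.3° = 20.7°.
Band runs from +15.2° eastward to +35.9°.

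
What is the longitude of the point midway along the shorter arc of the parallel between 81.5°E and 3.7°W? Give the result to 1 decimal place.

Signed shortest Δλ from +81.5° to -3.7° is -85.2°.
Midpoint longitude = +81.5° + (-85.2°)/2 = +81.5° − 42.6° = +38.9°.

38.9°E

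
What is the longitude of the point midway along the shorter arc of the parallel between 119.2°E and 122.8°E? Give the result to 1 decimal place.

Signed shortest Δλ from +119.2° to +122.8° is +3.6°.
Midpoint longitude = +119.2° + (+3.6°)/2 = +119.2° + 1.8° = +121.0°.

121.0°E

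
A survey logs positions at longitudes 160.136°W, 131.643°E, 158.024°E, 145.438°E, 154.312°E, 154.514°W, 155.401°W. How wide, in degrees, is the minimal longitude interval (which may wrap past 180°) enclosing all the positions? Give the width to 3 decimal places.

73.843°

Sort the longitudes: -160.136°, -155.401°, -154.514°, +131.643°, +145.438°, +154.312°, +158.024°.
Eastward gaps between consecutive values (wrapping around): 4.735°, 0.887°, 286.157°, 13.795°, 8.874°, 3.712°, 41.840°.
Largest gap = 286.157° ⇒ minimal covering band is its complement: 360° − 286.157° = 73.843°.
Band runs from +131.643° eastward to -154.514°, crossing the antimeridian.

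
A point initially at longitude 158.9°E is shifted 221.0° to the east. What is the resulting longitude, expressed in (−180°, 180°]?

19.9°E

Start at +158.9°; shift +221.0° → +379.9°.
+379.9° lies outside (−180°, 180°]; subtract 360° → +19.9°.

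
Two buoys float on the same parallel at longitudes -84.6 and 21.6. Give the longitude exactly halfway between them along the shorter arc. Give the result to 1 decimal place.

Signed shortest Δλ from -84.6° to +21.6° is +106.2°.
Midpoint longitude = -84.6° + (+106.2°)/2 = -84.6° + 53.1° = -31.5°.

-31.5°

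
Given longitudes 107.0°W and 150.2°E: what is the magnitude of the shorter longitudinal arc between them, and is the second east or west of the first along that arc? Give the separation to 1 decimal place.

102.8° west

Raw difference: 150.2 − -107.0 = 257.2°.
Normalise into (−180°, 180°]: 257.2° − 360° = -102.8°.
Negative ⇒ the second point lies to the west; separation 102.8°.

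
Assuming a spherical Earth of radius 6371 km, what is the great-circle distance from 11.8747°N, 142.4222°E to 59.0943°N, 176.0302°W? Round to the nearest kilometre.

6276 km

Δλ = -176.0302 − 142.4222 = -318.4524°; wrapped into (−180°, 180°]: 41.5476°.
Δφ = 59.0943 − 11.8747 = 47.2196°.
a = sin²(Δφ/2) + cos φ₁ · cos φ₂ · sin²(Δλ/2) = 0.223635.
c = 2·atan2(√a, √(1−a)) = 0.98516 rad → d = 6371·c ≈ 6276.45 km.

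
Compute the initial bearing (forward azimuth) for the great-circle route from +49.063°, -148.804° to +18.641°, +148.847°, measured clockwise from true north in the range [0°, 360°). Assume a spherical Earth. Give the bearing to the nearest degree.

262°

Δλ = 148.847 − -148.804 = 297.651°; wrapped into (−180°, 180°]: -62.349°.
θ = atan2( sin Δλ · cos φ₂ , cos φ₁ · sin φ₂ − sin φ₁ · cos φ₂ · cos Δλ )
  = atan2(-0.83932, -0.12276) = -98.321° → normalised to [0°, 360°): 261.679°.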